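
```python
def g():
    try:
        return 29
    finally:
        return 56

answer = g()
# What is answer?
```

Step-by-step execution trace:
1. `g()` enters try: `return 29` sets pending return value 29.
2. Before returning, `finally: return 56` runs and overrides the pending return.
3. g() returns 56 → answer = 56.
Result: 56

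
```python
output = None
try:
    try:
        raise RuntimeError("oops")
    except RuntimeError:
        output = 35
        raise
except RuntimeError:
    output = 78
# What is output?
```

Step-by-step execution trace:
1. Inner try: `raise RuntimeError("oops")` raises RuntimeError.
2. Inner `except RuntimeError` matches → output = 35.
3. bare `raise` re-raises the same RuntimeError.
4. Outer `except RuntimeError` matches → output = 78.
Result: 78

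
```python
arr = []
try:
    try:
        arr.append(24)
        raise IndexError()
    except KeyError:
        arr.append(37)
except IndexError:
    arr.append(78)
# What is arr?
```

Step-by-step execution trace:
1. Inner try: `arr.append(24)` → arr = [24].
2. `raise IndexError()` raises IndexError.
3. Inner `except KeyError` does not match IndexError; exception propagates to outer try.
4. Outer `except IndexError` matches → `arr.append(78)` → arr = [24, 78].
Result: [24, 78]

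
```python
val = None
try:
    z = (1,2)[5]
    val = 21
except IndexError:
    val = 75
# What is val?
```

Step-by-step execution trace:
1. `z = (1,2)[5]` raises IndexError.
2. `val = 21` is not reached.
3. `except IndexError` matches → val = 75.
Result: 75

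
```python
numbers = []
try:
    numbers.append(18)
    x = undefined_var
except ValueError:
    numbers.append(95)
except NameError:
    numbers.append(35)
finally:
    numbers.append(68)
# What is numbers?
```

Step-by-step execution trace:
1. try: `numbers.append(18)` → numbers = [18].
2. `x = undefined_var` raises NameError.
3. `except ValueError` does not match NameError; skipped.
4. `except NameError` matches → `numbers.append(35)` → numbers = [18, 35].
5. finally always runs: `numbers.append(68)` → numbers = [18, 35, 68].
Result: [18, 35, 68]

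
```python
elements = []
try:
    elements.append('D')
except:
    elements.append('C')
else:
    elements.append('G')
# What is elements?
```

Step-by-step execution trace:
1. try: `elements.append('D')` → elements = ['D']. No exception raised.
2. `except` is skipped.
3. `else` runs (try completed without exception): `elements.append('G')` → elements = ['D', 'G'].
Result: ['D', 'G']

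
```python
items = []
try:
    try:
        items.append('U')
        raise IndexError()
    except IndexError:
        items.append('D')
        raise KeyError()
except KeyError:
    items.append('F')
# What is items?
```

Step-by-step execution trace:
1. Inner try: `items.append('U')` → items = ['U'].
2. `raise IndexError()` raises IndexError.
3. Inner `except IndexError` matches → `items.append('D')` → items = ['U', 'D'].
4. `raise KeyError()` raises KeyError; propagates to outer try.
5. Outer `except KeyError` matches → `items.append('F')` → items = ['U', 'D', 'F'].
Result: ['U', 'D', 'F']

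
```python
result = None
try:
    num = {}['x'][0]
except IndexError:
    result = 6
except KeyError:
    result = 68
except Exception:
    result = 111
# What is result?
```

Step-by-step execution trace:
1. `num = {}['x'][0]` raises KeyError.
2. `except IndexError` does not match KeyError; skipped.
3. `except KeyError` matches → result = 68.
4. Remaining except clauses are skipped.
Result: 68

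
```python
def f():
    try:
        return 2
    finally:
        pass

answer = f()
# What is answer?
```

Step-by-step execution trace:
1. `f()` enters try: `return 2` sets pending return value 2.
2. Before returning, `finally: pass` runs (no effect).
3. f() returns 2 → answer = 2.
Result: 2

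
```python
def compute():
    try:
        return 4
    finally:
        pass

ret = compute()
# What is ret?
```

Step-by-step execution trace:
1. `compute()` enters try: `return 4` sets pending return value 4.
2. Before returning, `finally: pass` runs (no effect).
3. compute() returns 4 → ret = 4.
Result: 4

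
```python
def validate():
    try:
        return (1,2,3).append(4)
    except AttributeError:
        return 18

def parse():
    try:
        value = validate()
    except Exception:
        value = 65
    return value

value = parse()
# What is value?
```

Step-by-step execution trace:
1. `parse()` calls `validate()`.
2. In validate: `(1,2,3).append(4)` raises AttributeError; `except AttributeError` catches it → returns 18.
3. In parse: `value = validate()` → value = 18. No exception reaches parse.
4. `except Exception` is skipped; parse returns 18.
5. value = 18.
Result: 18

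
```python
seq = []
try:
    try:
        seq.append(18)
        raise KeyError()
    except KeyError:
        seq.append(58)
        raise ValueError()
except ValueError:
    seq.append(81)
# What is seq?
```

Step-by-step execution trace:
1. Inner try: `seq.append(18)` → seq = [18].
2. `raise KeyError()` raises KeyError.
3. Inner `except KeyError` matches → `seq.append(58)` → seq = [18, 58].
4. `raise ValueError()` raises ValueError; propagates to outer try.
5. Outer `except ValueError` matches → `seq.append(81)` → seq = [18, 58, 81].
Result: [18, 58, 81]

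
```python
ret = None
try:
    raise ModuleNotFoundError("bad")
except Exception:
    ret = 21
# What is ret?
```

Step-by-step execution trace:
1. `raise ModuleNotFoundError(...)` raises ModuleNotFoundError.
2. `except Exception` matches (ModuleNotFoundError is a subclass of Exception) → ret = 21.
Result: 21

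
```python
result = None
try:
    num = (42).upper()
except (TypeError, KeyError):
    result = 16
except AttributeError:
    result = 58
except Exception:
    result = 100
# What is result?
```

Step-by-step execution trace:
1. `num = (42).upper()` raises AttributeError.
2. `except (TypeError, KeyError)` does not match AttributeError; skipped.
3. `except AttributeError` matches (exact type match) → result = 58.
4. `except Exception` is not reached.
Result: 58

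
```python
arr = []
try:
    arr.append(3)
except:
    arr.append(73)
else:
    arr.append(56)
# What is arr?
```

Step-by-step execution trace:
1. try: `arr.append(3)` → arr = [3]. No exception raised.
2. `except` is skipped.
3. `else` runs (try completed without exception): `arr.append(56)` → arr = [3, 56].
Result: [3, 56]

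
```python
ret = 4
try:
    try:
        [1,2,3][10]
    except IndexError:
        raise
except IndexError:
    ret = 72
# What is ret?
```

Step-by-step execution trace:
1. Inner try: `[1,2,3][10]` raises IndexError.
2. Inner `except IndexError` matches; bare `raise` re-raises the same IndexError.
3. Outer `except IndexError` matches → ret = 72.
Result: 72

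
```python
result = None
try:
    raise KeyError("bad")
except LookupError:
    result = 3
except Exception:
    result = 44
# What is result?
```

Step-by-step execution trace:
1. `raise KeyError(...)` raises KeyError.
2. `except LookupError` matches (KeyError is a subclass of LookupError) → result = 3.
3. `except Exception` is not reached.
Result: 3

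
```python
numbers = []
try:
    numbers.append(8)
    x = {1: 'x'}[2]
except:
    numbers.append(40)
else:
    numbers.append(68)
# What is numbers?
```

Step-by-step execution trace:
1. try: `numbers.append(8)` → numbers = [8].
2. `x = {1: 'x'}[2]` raises KeyError.
3. bare `except` matches → `numbers.append(40)` → numbers = [8, 40].
4. `else` is skipped (an exception was raised).
Result: [8, 40]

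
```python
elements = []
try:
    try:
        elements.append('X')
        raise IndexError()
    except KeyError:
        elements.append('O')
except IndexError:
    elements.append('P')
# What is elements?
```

Step-by-step execution trace:
1. Inner try: `elements.append('X')` → elements = ['X'].
2. `raise IndexError()` raises IndexError.
3. Inner `except KeyError` does not match IndexError; exception propagates to outer try.
4. Outer `except IndexError` matches → `elements.append('P')` → elements = ['X', 'P'].
Result: ['X', 'P']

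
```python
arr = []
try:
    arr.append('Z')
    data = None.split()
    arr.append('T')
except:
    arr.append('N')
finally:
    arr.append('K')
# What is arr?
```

Step-by-step execution trace:
1. try: `arr.append('Z')` → arr = ['Z'].
2. `data = None.split()` raises AttributeError; `arr.append('T')` is not reached.
3. bare `except` matches → `arr.append('N')` → arr = ['Z', 'N'].
4. finally always runs: `arr.append('K')` → arr = ['Z', 'N', 'K'].
Result: ['Z', 'N', 'K']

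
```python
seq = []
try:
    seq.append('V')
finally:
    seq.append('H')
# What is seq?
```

Step-by-step execution trace:
1. try: `seq.append('V')` → seq = ['V'].
2. The try body completes without raising.
3. finally always runs: `seq.append('H')` → seq = ['V', 'H'].
Result: ['V', 'H']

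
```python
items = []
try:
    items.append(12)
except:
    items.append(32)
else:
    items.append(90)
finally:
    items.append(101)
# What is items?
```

Step-by-step execution trace:
1. try: `items.append(12)` → items = [12]. No exception raised.
2. `except` is skipped.
3. `else` runs: `items.append(90)` → items = [12, 90].
4. `finally` always runs: `items.append(101)` → items = [12, 90, 101].
Result: [12, 90, 101]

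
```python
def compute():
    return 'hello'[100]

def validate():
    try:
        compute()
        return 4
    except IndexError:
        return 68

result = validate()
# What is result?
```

Step-by-step execution trace:
1. `validate()` calls `compute()`.
2. `compute()` evaluates `'hello'[100]`, which raises IndexError; it propagates to the caller.
3. `return 4` is not reached.
4. `except IndexError` in validate matches → returns 68.
5. result = 68.
Result: 68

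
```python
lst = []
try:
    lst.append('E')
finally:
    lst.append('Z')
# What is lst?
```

Step-by-step execution trace:
1. try: `lst.append('E')` → lst = ['E'].
2. The try body completes without raising.
3. finally always runs: `lst.append('Z')` → lst = ['E', 'Z'].
Result: ['E', 'Z']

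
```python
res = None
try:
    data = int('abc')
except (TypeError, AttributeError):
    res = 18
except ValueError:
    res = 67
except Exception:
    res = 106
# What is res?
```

Step-by-step execution trace:
1. `data = int('abc')` raises ValueError.
2. `except (TypeError, AttributeError)` does not match ValueError; skipped.
3. `except ValueError` matches (exact type match) → res = 67.
4. `except Exception` is not reached.
Result: 67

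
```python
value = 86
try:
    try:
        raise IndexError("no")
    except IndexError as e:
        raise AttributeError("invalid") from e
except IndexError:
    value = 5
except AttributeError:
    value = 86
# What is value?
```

Step-by-step execution trace:
1. Inner try raises IndexError; inner `except IndexError as e` catches it.
2. `raise AttributeError(...) from e` raises AttributeError (IndexError is attached as __cause__, but only AttributeError is active).
3. Outer `except IndexError` does not match AttributeError; skipped.
4. Outer `except AttributeError` matches → value = 86.
Result: 86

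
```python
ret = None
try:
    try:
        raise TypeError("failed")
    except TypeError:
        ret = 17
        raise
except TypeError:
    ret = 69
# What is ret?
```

Step-by-step execution trace:
1. Inner try: `raise TypeError("failed")` raises TypeError.
2. Inner `except TypeError` matches → ret = 17.
3. bare `raise` re-raises the same TypeError.
4. Outer `except TypeError` matches → ret = 69.
Result: 69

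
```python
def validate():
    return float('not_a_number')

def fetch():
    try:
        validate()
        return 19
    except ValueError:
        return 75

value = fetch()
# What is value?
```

Step-by-step execution trace:
1. `fetch()` calls `validate()`.
2. `validate()` evaluates `float('not_a_number')`, which raises ValueError; it propagates to the caller.
3. `return 19` is not reached.
4. `except ValueError` in fetch matches → returns 75.
5. value = 75.
Result: 75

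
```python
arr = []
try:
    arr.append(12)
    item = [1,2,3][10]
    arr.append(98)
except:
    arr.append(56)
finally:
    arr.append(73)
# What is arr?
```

Step-by-step execution trace:
1. try: `arr.append(12)` → arr = [12].
2. `item = [1,2,3][10]` raises IndexError; `arr.append(98)` is not reached.
3. bare `except` matches → `arr.append(56)` → arr = [12, 56].
4. finally always runs: `arr.append(73)` → arr = [12, 56, 73].
Result: [12, 56, 73]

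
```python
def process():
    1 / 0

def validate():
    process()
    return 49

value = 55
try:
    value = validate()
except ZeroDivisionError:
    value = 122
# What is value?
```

Step-by-step execution trace:
1. value starts at 55.
2. try: `validate()` calls `process()`.
3. `process()` evaluates `1 / 0`, which raises ZeroDivisionError; it propagates through validate (uncaught).
4. `return 49` in validate is not reached; the assignment to value does not complete.
5. `except ZeroDivisionError` matches → value = 122.
Result: 122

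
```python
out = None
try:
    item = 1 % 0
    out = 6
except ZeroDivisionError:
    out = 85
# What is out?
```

Step-by-step execution trace:
1. `item = 1 % 0` raises ZeroDivisionError.
2. `out = 6` is not reached.
3. `except ZeroDivisionError` matches → out = 85.
Result: 85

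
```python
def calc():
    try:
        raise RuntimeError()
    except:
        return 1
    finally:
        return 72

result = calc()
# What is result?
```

Step-by-step execution trace:
1. `calc()` enters try: `raise RuntimeError()` raises RuntimeError.
2. bare `except` matches → `return 1` sets pending return value 1.
3. Before returning, `finally: return 72` runs and overrides the pending return.
4. calc() returns 72 → result = 72.
Result: 72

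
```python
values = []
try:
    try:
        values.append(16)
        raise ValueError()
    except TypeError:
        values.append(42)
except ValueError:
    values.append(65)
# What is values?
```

Step-by-step execution trace:
1. Inner try: `values.append(16)` → values = [16].
2. `raise ValueError()` raises ValueError.
3. Inner `except TypeError` does not match ValueError; exception propagates to outer try.
4. Outer `except ValueError` matches → `values.append(65)` → values = [16, 65].
Result: [16, 65]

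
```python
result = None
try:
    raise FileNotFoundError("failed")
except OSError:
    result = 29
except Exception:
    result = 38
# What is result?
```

Step-by-step execution trace:
1. `raise FileNotFoundError(...)` raises FileNotFoundError.
2. `except OSError` matches (FileNotFoundError is a subclass of OSError) → result = 29.
3. `except Exception` is not reached.
Result: 29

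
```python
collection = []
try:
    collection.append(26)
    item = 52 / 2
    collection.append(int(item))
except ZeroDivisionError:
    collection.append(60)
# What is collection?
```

Step-by-step execution trace:
1. try: `collection.append(26)` → collection = [26].
2. `item = 52 / 2` → item = 26.0. No exception raised.
3. `collection.append(int(item))` → collection = [26, 26].
4. `except ZeroDivisionError` is skipped (no exception was raised).
Result: [26, 26]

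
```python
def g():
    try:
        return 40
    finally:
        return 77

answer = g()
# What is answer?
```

Step-by-step execution trace:
1. `g()` enters try: `return 40` sets pending return value 40.
2. Before returning, `finally: return 77` runs and overrides the pending return.
3. g() returns 77 → answer = 77.
Result: 77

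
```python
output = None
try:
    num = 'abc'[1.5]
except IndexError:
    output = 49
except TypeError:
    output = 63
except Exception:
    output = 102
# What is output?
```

Step-by-step execution trace:
1. `num = 'abc'[1.5]` raises TypeError.
2. `except IndexError` does not match TypeError; skipped.
3. `except TypeError` matches → output = 63.
4. Remaining except clauses are skipped.
Result: 63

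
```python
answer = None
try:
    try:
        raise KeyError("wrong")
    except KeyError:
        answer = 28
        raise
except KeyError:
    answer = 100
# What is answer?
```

Step-by-step execution trace:
1. Inner try: `raise KeyError("wrong")` raises KeyError.
2. Inner `except KeyError` matches → answer = 28.
3. bare `raise` re-raises the same KeyError.
4. Outer `except KeyError` matches → answer = 100.
Result: 100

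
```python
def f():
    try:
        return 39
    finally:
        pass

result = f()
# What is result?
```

Step-by-step execution trace:
1. `f()` enters try: `return 39` sets pending return value 39.
2. Before returning, `finally: pass` runs (no effect).
3. f() returns 39 → result = 39.
Result: 39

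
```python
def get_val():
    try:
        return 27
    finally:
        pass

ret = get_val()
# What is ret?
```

Step-by-step execution trace:
1. `get_val()` enters try: `return 27` sets pending return value 27.
2. Before returning, `finally: pass` runs (no effect).
3. get_val() returns 27 → ret = 27.
Result: 27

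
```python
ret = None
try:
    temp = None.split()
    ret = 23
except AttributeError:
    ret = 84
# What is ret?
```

Step-by-step execution trace:
1. `temp = None.split()` raises AttributeError.
2. `ret = 23` is not reached.
3. `except AttributeError` matches → ret = 84.
Result: 84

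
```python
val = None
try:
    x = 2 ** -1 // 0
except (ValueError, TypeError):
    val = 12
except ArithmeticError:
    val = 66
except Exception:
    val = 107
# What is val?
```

Step-by-step execution trace:
1. `x = 2 ** -1 // 0` raises ZeroDivisionError.
2. `except (ValueError, TypeError)` does not match ZeroDivisionError; skipped.
3. `except ArithmeticError` matches (ZeroDivisionError is a subclass of ArithmeticError) → val = 66.
4. `except Exception` is not reached.
Result: 66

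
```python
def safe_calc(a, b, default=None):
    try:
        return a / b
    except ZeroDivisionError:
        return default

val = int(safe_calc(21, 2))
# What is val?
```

Step-by-step execution trace:
1. `safe_calc(21, 2)` enters try: `return 21 / 2` → returns 10.5. No exception raised.
2. `except ZeroDivisionError` is skipped.
3. `int(10.5)` → 10 → val = 10.
Result: 10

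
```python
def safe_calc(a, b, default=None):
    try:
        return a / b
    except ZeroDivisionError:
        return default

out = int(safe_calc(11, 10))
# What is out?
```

Step-by-step execution trace:
1. `safe_calc(11, 10)` enters try: `return 11 / 10` → returns 1.1. No exception raised.
2. `except ZeroDivisionError` is skipped.
3. `int(1.1)` → 1 → out = 1.
Result: 1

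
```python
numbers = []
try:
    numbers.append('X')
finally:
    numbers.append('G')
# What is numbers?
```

Step-by-step execution trace:
1. try: `numbers.append('X')` → numbers = ['X'].
2. The try body completes without raising.
3. finally always runs: `numbers.append('G')` → numbers = ['X', 'G'].
Result: ['X', 'G']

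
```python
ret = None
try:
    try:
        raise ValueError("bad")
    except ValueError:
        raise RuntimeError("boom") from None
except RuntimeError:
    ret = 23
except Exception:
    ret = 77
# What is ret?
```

Step-by-step execution trace:
1. Inner try raises ValueError; inner `except ValueError` catches it.
2. `raise RuntimeError(...) from None` raises RuntimeError (from None suppresses __context__, but the active exception is still RuntimeError).
3. Outer `except RuntimeError` matches → ret = 23.
4. `except Exception` is not reached.
Result: 23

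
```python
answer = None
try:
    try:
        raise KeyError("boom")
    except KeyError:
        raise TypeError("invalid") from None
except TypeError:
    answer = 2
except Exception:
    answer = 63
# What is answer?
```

Step-by-step execution trace:
1. Inner try raises KeyError; inner `except KeyError` catches it.
2. `raise TypeError(...) from None` raises TypeError (from None suppresses __context__, but the active exception is still TypeError).
3. Outer `except TypeError` matches → answer = 2.
4. `except Exception` is not reached.
Result: 2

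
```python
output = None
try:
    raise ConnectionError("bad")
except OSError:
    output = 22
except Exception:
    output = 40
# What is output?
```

Step-by-step execution trace:
1. `raise ConnectionError(...)` raises ConnectionError.
2. `except OSError` matches (ConnectionError is a subclass of OSError) → output = 22.
3. `except Exception` is not reached.
Result: 22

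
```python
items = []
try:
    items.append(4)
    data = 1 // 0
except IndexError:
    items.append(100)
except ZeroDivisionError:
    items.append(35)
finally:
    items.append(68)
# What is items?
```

Step-by-step execution trace:
1. try: `items.append(4)` → items = [4].
2. `data = 1 // 0` raises ZeroDivisionError.
3. `except IndexError` does not match ZeroDivisionError; skipped.
4. `except ZeroDivisionError` matches → `items.append(35)` → items = [4, 35].
5. finally always runs: `items.append(68)` → items = [4, 35, 68].
Result: [4, 35, 68]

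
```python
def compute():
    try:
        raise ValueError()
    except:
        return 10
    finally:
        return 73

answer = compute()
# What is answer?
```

Step-by-step execution trace:
1. `compute()` enters try: `raise ValueError()` raises ValueError.
2. bare `except` matches → `return 10` sets pending return value 10.
3. Before returning, `finally: return 73` runs and overrides the pending return.
4. compute() returns 73 → answer = 73.
Result: 73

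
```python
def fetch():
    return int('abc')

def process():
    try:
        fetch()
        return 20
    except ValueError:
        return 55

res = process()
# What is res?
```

Step-by-step execution trace:
1. `process()` calls `fetch()`.
2. `fetch()` evaluates `int('abc')`, which raises ValueError; it propagates to the caller.
3. `return 20` is not reached.
4. `except ValueError` in process matches → returns 55.
5. res = 55.
Result: 55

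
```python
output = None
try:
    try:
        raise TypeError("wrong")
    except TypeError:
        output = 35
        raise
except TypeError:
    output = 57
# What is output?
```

Step-by-step execution trace:
1. Inner try: `raise TypeError("wrong")` raises TypeError.
2. Inner `except TypeError` matches → output = 35.
3. bare `raise` re-raises the same TypeError.
4. Outer `except TypeError` matches → output = 57.
Result: 57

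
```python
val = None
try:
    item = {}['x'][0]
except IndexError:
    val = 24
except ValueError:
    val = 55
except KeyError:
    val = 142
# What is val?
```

Step-by-step execution trace:
1. `item = {}['x'][0]` raises KeyError.
2. `except IndexError` does not match KeyError; skipped.
3. `except ValueError` does not match KeyError; skipped.
4. `except KeyError` matches → val = 142.
Result: 142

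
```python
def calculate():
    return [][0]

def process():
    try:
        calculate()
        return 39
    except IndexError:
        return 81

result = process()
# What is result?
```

Step-by-step execution trace:
1. `process()` calls `calculate()`.
2. `calculate()` evaluates `[][0]`, which raises IndexError; it propagates to the caller.
3. `return 39` is not reached.
4. `except IndexError` in process matches → returns 81.
5. result = 81.
Result: 81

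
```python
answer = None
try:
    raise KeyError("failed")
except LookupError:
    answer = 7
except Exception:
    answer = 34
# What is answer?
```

Step-by-step execution trace:
1. `raise KeyError(...)` raises KeyError.
2. `except LookupError` matches (KeyError is a subclass of LookupError) → answer = 7.
3. `except Exception` is not reached.
Result: 7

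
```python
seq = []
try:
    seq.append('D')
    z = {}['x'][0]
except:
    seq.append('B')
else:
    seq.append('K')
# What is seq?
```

Step-by-step execution trace:
1. try: `seq.append('D')` → seq = ['D'].
2. `z = {}['x'][0]` raises KeyError.
3. bare `except` matches → `seq.append('B')` → seq = ['D', 'B'].
4. `else` is skipped (an exception was raised).
Result: ['D', 'B']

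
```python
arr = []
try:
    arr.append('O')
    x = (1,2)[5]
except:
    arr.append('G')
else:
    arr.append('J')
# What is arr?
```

Step-by-step execution trace:
1. try: `arr.append('O')` → arr = ['O'].
2. `x = (1,2)[5]` raises IndexError.
3. bare `except` matches → `arr.append('G')` → arr = ['O', 'G'].
4. `else` is skipped (an exception was raised).
Result: ['O', 'G']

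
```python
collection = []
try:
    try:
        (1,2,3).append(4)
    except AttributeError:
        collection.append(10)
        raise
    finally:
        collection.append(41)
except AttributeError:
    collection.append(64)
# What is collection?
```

Step-by-step execution trace:
1. Inner try: `(1,2,3).append(4)` raises AttributeError.
2. Inner `except AttributeError` matches → `collection.append(10)` → collection = [10].
3. bare `raise` re-raises AttributeError.
4. Inner `finally` runs during unwinding: `collection.append(41)` → collection = [10, 41].
5. Outer `except AttributeError` matches → `collection.append(64)` → collection = [10, 41, 64].
Result: [10, 41, 64]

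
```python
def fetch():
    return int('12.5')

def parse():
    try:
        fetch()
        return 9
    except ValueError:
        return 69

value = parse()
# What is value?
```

Step-by-step execution trace:
1. `parse()` calls `fetch()`.
2. `fetch()` evaluates `int('12.5')`, which raises ValueError; it propagates to the caller.
3. `return 9` is not reached.
4. `except ValueError` in parse matches → returns 69.
5. value = 69.
Result: 69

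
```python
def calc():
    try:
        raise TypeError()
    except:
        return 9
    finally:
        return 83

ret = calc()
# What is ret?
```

Step-by-step execution trace:
1. `calc()` enters try: `raise TypeError()` raises TypeError.
2. bare `except` matches → `return 9` sets pending return value 9.
3. Before returning, `finally: return 83` runs and overrides the pending return.
4. calc() returns 83 → ret = 83.
Result: 83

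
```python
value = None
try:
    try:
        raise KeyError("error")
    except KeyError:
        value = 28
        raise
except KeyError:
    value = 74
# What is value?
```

Step-by-step execution trace:
1. Inner try: `raise KeyError("error")` raises KeyError.
2. Inner `except KeyError` matches → value = 28.
3. bare `raise` re-raises the same KeyError.
4. Outer `except KeyError` matches → value = 74.
Result: 74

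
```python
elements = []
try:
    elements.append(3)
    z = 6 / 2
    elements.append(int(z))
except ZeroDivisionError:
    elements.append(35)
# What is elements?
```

Step-by-step execution trace:
1. try: `elements.append(3)` → elements = [3].
2. `z = 6 / 2` → z = 3.0. No exception raised.
3. `elements.append(int(z))` → elements = [3, 3].
4. `except ZeroDivisionError` is skipped (no exception was raised).
Result: [3, 3]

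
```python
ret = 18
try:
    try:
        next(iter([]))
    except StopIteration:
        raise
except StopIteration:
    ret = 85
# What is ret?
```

Step-by-step execution trace:
1. Inner try: `next(iter([]))` raises StopIteration.
2. Inner `except StopIteration` matches; bare `raise` re-raises the same StopIteration.
3. Outer `except StopIteration` matches → ret = 85.
Result: 85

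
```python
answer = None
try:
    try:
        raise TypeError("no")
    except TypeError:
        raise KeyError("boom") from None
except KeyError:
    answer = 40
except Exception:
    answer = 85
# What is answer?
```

Step-by-step execution trace:
1. Inner try raises TypeError; inner `except TypeError` catches it.
2. `raise KeyError(...) from None` raises KeyError (from None suppresses __context__, but the active exception is still KeyError).
3. Outer `except KeyError` matches → answer = 40.
4. `except Exception` is not reached.
Result: 40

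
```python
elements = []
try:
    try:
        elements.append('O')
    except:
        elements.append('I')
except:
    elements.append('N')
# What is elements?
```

Step-by-step execution trace:
1. Inner try: `elements.append('O')` → elements = ['O']. No exception raised.
2. Inner `except` is skipped.
3. Inner try completes normally; outer `except` is skipped.
Result: ['O']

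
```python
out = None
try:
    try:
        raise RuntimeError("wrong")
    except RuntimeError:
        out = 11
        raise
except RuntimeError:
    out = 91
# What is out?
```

Step-by-step execution trace:
1. Inner try: `raise RuntimeError("wrong")` raises RuntimeError.
2. Inner `except RuntimeError` matches → out = 11.
3. bare `raise` re-raises the same RuntimeError.
4. Outer `except RuntimeError` matches → out = 91.
Result: 91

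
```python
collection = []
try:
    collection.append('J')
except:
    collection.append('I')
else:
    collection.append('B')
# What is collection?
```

Step-by-step execution trace:
1. try: `collection.append('J')` → collection = ['J']. No exception raised.
2. `except` is skipped.
3. `else` runs (try completed without exception): `collection.append('B')` → collection = ['J', 'B'].
Result: ['J', 'B']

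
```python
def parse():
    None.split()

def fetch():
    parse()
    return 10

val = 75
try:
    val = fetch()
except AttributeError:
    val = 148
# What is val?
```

Step-by-step execution trace:
1. val starts at 75.
2. try: `fetch()` calls `parse()`.
3. `parse()` evaluates `None.split()`, which raises AttributeError; it propagates through fetch (uncaught).
4. `return 10` in fetch is not reached; the assignment to val does not complete.
5. `except AttributeError` matches → val = 148.
Result: 148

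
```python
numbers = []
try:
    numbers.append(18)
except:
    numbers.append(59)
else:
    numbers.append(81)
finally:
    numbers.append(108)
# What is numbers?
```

Step-by-step execution trace:
1. try: `numbers.append(18)` → numbers = [18]. No exception raised.
2. `except` is skipped.
3. `else` runs: `numbers.append(81)` → numbers = [18, 81].
4. `finally` always runs: `numbers.append(108)` → numbers = [18, 81, 108].
Result: [18, 81, 108]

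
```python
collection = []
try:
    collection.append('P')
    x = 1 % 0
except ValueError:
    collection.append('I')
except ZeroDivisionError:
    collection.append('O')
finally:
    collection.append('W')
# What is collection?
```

Step-by-step execution trace:
1. try: `collection.append('P')` → collection = ['P'].
2. `x = 1 % 0` raises ZeroDivisionError.
3. `except ValueError` does not match ZeroDivisionError; skipped.
4. `except ZeroDivisionError` matches → `collection.append('O')` → collection = ['P', 'O'].
5. finally always runs: `collection.append('W')` → collection = ['P', 'O', 'W'].
Result: ['P', 'O', 'W']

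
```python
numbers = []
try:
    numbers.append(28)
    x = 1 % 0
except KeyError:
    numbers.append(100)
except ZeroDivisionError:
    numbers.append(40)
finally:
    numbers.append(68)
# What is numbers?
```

Step-by-step execution trace:
1. try: `numbers.append(28)` → numbers = [28].
2. `x = 1 % 0` raises ZeroDivisionError.
3. `except KeyError` does not match ZeroDivisionError; skipped.
4. `except ZeroDivisionError` matches → `numbers.append(40)` → numbers = [28, 40].
5. finally always runs: `numbers.append(68)` → numbers = [28, 40, 68].
Result: [28, 40, 68]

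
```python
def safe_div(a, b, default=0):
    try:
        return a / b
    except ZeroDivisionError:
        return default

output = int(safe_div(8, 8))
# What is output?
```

Step-by-step execution trace:
1. `safe_div(8, 8)` enters try: `return 8 / 8` → returns 1.0. No exception raised.
2. `except ZeroDivisionError` is skipped.
3. `int(1.0)` → 1 → output = 1.
Result: 1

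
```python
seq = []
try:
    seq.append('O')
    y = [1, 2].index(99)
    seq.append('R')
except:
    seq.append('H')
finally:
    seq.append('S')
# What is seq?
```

Step-by-step execution trace:
1. try: `seq.append('O')` → seq = ['O'].
2. `y = [1, 2].index(99)` raises ValueError; `seq.append('R')` is not reached.
3. bare `except` matches → `seq.append('H')` → seq = ['O', 'H'].
4. finally always runs: `seq.append('S')` → seq = ['O', 'H', 'S'].
Result: ['O', 'H', 'S']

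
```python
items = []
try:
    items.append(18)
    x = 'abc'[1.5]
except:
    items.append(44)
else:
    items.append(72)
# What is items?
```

Step-by-step execution trace:
1. try: `items.append(18)` → items = [18].
2. `x = 'abc'[1.5]` raises TypeError.
3. bare `except` matches → `items.append(44)` → items = [18, 44].
4. `else` is skipped (an exception was raised).
Result: [18, 44]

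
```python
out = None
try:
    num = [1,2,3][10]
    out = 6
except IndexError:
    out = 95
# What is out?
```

Step-by-step execution trace:
1. `num = [1,2,3][10]` raises IndexError.
2. `out = 6` is not reached.
3. `except IndexError` matches → out = 95.
Result: 95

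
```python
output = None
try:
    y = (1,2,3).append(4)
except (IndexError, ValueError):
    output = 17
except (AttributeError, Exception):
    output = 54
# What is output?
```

Step-by-step execution trace:
1. `y = (1,2,3).append(4)` raises AttributeError.
2. `except (IndexError, ValueError)` does not match AttributeError; skipped.
3. `except (AttributeError, Exception)` matches (AttributeError is in the tuple) → output = 54.
Result: 54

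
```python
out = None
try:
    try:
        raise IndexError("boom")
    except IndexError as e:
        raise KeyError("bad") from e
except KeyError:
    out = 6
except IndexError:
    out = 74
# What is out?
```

Step-by-step execution trace:
1. Inner try raises IndexError; inner `except IndexError as e` catches it.
2. `raise KeyError(...) from e` raises KeyError (IndexError is attached as __cause__, but only KeyError is active).
3. Outer `except KeyError` matches → out = 6.
4. `except IndexError` is not reached.
Result: 6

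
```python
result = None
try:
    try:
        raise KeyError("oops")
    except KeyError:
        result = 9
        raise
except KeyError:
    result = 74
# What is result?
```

Step-by-step execution trace:
1. Inner try: `raise KeyError("oops")` raises KeyError.
2. Inner `except KeyError` matches → result = 9.
3. bare `raise` re-raises the same KeyError.
4. Outer `except KeyError` matches → result = 74.
Result: 74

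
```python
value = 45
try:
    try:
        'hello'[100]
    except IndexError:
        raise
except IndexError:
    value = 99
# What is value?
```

Step-by-step execution trace:
1. Inner try: `'hello'[100]` raises IndexError.
2. Inner `except IndexError` matches; bare `raise` re-raises the same IndexError.
3. Outer `except IndexError` matches → value = 99.
Result: 99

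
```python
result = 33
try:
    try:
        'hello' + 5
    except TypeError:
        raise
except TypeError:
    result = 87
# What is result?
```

Step-by-step execution trace:
1. Inner try: `'hello' + 5` raises TypeError.
2. Inner `except TypeError` matches; bare `raise` re-raises the same TypeError.
3. Outer `except TypeError` matches → result = 87.
Result: 87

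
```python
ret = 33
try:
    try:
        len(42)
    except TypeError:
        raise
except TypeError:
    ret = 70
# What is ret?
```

Step-by-step execution trace:
1. Inner try: `len(42)` raises TypeError.
2. Inner `except TypeError` matches; bare `raise` re-raises the same TypeError.
3. Outer `except TypeError` matches → ret = 70.
Result: 70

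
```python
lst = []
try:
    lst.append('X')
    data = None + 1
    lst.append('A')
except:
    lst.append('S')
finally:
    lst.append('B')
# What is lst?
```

Step-by-step execution trace:
1. try: `lst.append('X')` → lst = ['X'].
2. `data = None + 1` raises TypeError; `lst.append('A')` is not reached.
3. bare `except` matches → `lst.append('S')` → lst = ['X', 'S'].
4. finally always runs: `lst.append('B')` → lst = ['X', 'S', 'B'].
Result: ['X', 'S', 'B']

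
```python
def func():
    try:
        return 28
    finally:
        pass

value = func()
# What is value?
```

Step-by-step execution trace:
1. `func()` enters try: `return 28` sets pending return value 28.
2. Before returning, `finally: pass` runs (no effect).
3. func() returns 28 → value = 28.
Result: 28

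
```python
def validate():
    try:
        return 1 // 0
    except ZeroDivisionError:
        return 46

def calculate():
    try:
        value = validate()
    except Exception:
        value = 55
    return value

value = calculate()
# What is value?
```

Step-by-step execution trace:
1. `calculate()` calls `validate()`.
2. In validate: `1 // 0` raises ZeroDivisionError; `except ZeroDivisionError` catches it → returns 46.
3. In calculate: `value = validate()` → value = 46. No exception reaches calculate.
4. `except Exception` is skipped; calculate returns 46.
5. value = 46.
Result: 46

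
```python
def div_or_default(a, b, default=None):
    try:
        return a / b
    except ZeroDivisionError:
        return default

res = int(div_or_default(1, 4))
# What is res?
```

Step-by-step execution trace:
1. `div_or_default(1, 4)` enters try: `return 1 / 4` → returns 0.25. No exception raised.
2. `except ZeroDivisionError` is skipped.
3. `int(0.25)` → 0 → res = 0.
Result: 0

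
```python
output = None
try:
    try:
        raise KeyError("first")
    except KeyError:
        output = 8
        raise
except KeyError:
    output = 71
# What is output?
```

Step-by-step execution trace:
1. Inner try: `raise KeyError("first")` raises KeyError.
2. Inner `except KeyError` matches → output = 8.
3. bare `raise` re-raises the same KeyError.
4. Outer `except KeyError` matches → output = 71.
Result: 71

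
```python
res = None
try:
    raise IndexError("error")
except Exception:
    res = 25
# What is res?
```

Step-by-step execution trace:
1. `raise IndexError(...)` raises IndexError.
2. `except Exception` matches (IndexError is a subclass of Exception) → res = 25.
Result: 25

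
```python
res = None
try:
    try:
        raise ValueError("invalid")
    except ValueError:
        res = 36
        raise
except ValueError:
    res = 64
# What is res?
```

Step-by-step execution trace:
1. Inner try: `raise ValueError("invalid")` raises ValueError.
2. Inner `except ValueError` matches → res = 36.
3. bare `raise` re-raises the same ValueError.
4. Outer `except ValueError` matches → res = 64.
Result: 64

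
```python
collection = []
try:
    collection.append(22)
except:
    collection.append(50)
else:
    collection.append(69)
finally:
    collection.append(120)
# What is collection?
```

Step-by-step execution trace:
1. try: `collection.append(22)` → collection = [22]. No exception raised.
2. `except` is skipped.
3. `else` runs: `collection.append(69)` → collection = [22, 69].
4. `finally` always runs: `collection.append(120)` → collection = [22, 69, 120].
Result: [22, 69, 120]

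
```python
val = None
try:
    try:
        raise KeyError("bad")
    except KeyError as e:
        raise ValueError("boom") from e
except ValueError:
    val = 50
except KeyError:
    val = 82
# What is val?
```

Step-by-step execution trace:
1. Inner try raises KeyError; inner `except KeyError as e` catches it.
2. `raise ValueError(...) from e` raises ValueError (KeyError is attached as __cause__, but only ValueError is active).
3. Outer `except ValueError` matches → val = 50.
4. `except KeyError` is not reached.
Result: 50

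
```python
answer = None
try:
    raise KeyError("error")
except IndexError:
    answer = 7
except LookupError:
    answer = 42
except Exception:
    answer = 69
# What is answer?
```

Step-by-step execution trace:
1. `raise KeyError(...)` raises KeyError.
2. `except IndexError` does not match (KeyError is not a subclass of IndexError); skipped.
3. `except LookupError` matches (KeyError is a subclass of LookupError) → answer = 42.
4. `except Exception` is not reached.
Result: 42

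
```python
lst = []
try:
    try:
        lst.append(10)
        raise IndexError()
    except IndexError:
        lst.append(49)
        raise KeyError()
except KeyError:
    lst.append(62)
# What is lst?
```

Step-by-step execution trace:
1. Inner try: `lst.append(10)` → lst = [10].
2. `raise IndexError()` raises IndexError.
3. Inner `except IndexError` matches → `lst.append(49)` → lst = [10, 49].
4. `raise KeyError()` raises KeyError; propagates to outer try.
5. Outer `except KeyError` matches → `lst.append(62)` → lst = [10, 49, 62].
Result: [10, 49, 62]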